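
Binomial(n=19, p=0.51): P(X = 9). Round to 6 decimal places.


P = C(n,k) * p^k * (1-p)^(n-k)
C(19,9) = 92378
p^k = 0.51^9 ≈ 0.002334165
(1-p)^(n-k) = 0.49^10 ≈ 0.0007979227
P = 92378 * 0.002334165 * 0.0007979227 ≈ 0.172052

0.172052


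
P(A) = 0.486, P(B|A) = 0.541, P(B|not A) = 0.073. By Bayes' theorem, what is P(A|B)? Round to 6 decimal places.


P(A|B) = P(B|A)*P(A) / P(B), P(B) = P(B|A)*P(A) + P(B|not A)*P(not A)
P(B|A)*P(A) = 0.541 * 0.486 = 0.262926
P(B|not A)*P(not A) = 0.073 * 0.514 = 0.037522
P(B) = 0.262926 + 0.037522 = 0.300448
P(A|B) = 0.262926 / 0.300448 ≈ 0.87511316

0.875113


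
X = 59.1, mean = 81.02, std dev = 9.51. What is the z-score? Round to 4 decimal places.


z = (X - mu) / sigma
X - mu = 59.1 - 81.02 = -21.92
z = -21.92 / 9.51 = -2192/951 ≈ -2.304942

-2.3049


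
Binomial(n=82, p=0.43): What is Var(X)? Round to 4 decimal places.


Var = n*p*(1-p) = 82 * 0.43 * 0.57 = 20.0982

20.0982


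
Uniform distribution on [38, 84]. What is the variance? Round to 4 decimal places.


Var = (b-a)^2 / 12
(b-a)^2 = (84 - 38)^2 = 2116
Var = 2116/12 ≈ 176.333333

176.3333


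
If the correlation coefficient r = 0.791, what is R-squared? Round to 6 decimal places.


R^2 = r^2 = (0.791)^2 = 0.625681

0.625681


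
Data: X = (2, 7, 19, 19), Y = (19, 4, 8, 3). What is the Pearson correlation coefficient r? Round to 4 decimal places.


r = sum((xi-xbar)(yi-ybar)) / sqrt(sum((xi-xbar)^2) * sum((yi-ybar)^2))
n = 4, xbar = 47/4 = 11.75, ybar = 34/4 = 8.5
Sxy = sum((xi-xbar)(yi-ybar)) = -124.5
Sxx = sum((xi-xbar)^2) = 222.75
Syy = sum((yi-ybar)^2) = 161
sqrt(Sxx*Syy) ≈ 189.374629
r = Sxy / sqrt(Sxx*Syy) = -124.5 / 189.374629 ≈ -0.657427

-0.6574


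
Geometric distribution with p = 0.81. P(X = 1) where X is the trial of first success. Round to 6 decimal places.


P = (1-p)^(k-1) * p
(1-p)^(k-1) = 0.19^0 = 1
P = 1 * 0.81 = 0.81

0.810000


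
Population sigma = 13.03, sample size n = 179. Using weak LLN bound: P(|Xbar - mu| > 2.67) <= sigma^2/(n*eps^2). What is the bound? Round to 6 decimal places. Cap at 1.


bound = min(1, sigma^2/(n*eps^2))
sigma^2 = 13.03^2 = 169.7809
n*eps^2 = 179 * 2.67^2 = 179 * 7.1289 = 1276.0731
sigma^2/(n*eps^2) = 169.7809 / 1276.0731 ≈ 0.13304951

0.133050


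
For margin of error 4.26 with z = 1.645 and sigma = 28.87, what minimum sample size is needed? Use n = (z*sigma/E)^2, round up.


z*sigma/E = 1.645 * 28.87 / 4.26 ≈ 11.148157
(z*sigma/E)^2 ≈ 124.281411
round up: n = 125

125


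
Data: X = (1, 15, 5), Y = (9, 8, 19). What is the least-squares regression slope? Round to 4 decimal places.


b = sum((xi-xbar)(yi-ybar)) / sum((xi-xbar)^2)
n = 3, xbar = 21/3 = 7, ybar = 36/3 = 12
Sxy = sum((xi-xbar)(yi-ybar)) = -28
Sxx = sum((xi-xbar)^2) = 104
b = Sxy / Sxx = -7/26 ≈ -0.269231

-0.2692


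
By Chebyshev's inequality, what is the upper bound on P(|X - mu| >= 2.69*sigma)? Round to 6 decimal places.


P <= 1/k^2
k^2 = 2.69^2 = 7.2361
1/k^2 = 1 / 7.2361 ≈ 0.13819599

0.138196


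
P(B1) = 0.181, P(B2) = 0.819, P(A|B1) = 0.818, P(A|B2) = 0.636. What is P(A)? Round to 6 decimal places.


P(A) = P(A|B1)*P(B1) + P(A|B2)*P(B2)
P(A|B1)*P(B1) = 0.818 * 0.181 = 0.148058
P(A|B2)*P(B2) = 0.636 * 0.819 = 0.520884
P(A) = 0.148058 + 0.520884 = 0.668942

0.668942


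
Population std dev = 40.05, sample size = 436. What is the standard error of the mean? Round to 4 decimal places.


SE = sigma / sqrt(n)
sqrt(436) ≈ 20.880613
SE = 40.05 / 20.880613 ≈ 1.918047

1.9180


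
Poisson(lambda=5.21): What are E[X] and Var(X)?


E[X] = Var(X) = lambda = 5.21

5.21, 5.21


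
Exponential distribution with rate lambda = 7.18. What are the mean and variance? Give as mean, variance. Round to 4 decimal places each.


mean = 1/lam, var = 1/lam^2
mean = 1 / 7.18 = 50/359 ≈ 0.139276
lam^2 = 7.18^2 = 51.5524
var = 1 / 51.5524 ≈ 0.019398

0.1393, 0.0194


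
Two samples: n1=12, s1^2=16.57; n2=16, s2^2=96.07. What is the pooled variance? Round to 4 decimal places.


sp^2 = ((n1-1)*s1^2 + (n2-1)*s2^2)/(n1+n2-2)
(n1-1)*s1^2 = 11 * 16.57 = 182.27
(n2-1)*s2^2 = 15 * 96.07 = 1441.05
numerator = 182.27 + 1441.05 = 1623.32
n1+n2-2 = 26
sp^2 = 1623.32 / 26 = 40583/650 ≈ 62.435385

62.4354


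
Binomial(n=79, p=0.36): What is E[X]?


E[X] = n*p = 79 * 0.36 = 28.44

28.44


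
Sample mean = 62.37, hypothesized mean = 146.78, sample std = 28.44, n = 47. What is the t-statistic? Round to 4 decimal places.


t = (xbar - mu0) / (s/sqrt(n))
xbar - mu0 = 62.37 - 146.78 = -84.41
sqrt(47) ≈ 6.85565460
s/sqrt(n) = 28.44 / 6.85565460 ≈ 4.14840036
t = -84.41 / 4.14840036 ≈ -20.347602

-20.3476


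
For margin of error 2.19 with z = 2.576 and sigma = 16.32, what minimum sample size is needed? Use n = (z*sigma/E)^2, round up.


z*sigma/E = 2.576 * 16.32 / 2.19 = 175168/9125 ≈ 19.196493
(z*sigma/E)^2 ≈ 368.505349
round up: n = 369

369


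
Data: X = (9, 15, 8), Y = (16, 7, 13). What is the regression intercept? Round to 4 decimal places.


a = ybar - b*xbar, where b = sum((xi-xbar)(yi-ybar)) / sum((xi-xbar)^2)
n = 3, xbar = 32/3 ≈ 10.666667, ybar = 36/3 = 12
Sxy = sum((xi-xbar)(yi-ybar)) = -31
Sxx = sum((xi-xbar)^2) = 86/3 ≈ 28.666667
b = Sxy / Sxx = -93/86 ≈ -1.081395
a = 12 - (-1.081395) * 10.666667 = 1012/43 ≈ 23.534884

23.5349


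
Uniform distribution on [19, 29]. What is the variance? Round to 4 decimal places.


Var = (b-a)^2 / 12
(b-a)^2 = (29 - 19)^2 = 100
Var = 100/12 ≈ 8.333333

8.3333


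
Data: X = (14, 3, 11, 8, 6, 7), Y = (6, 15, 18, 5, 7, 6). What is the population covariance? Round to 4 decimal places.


Cov = (1/n)*sum((xi-xbar)(yi-ybar))
n = 6, xbar = 49/6 ≈ 8.166667, ybar = 57/6 = 9.5
sum((xi-xbar)(yi-ybar)) = -14.5
Cov = -14.5 / 6 = -29/12 ≈ -2.416667

-2.4167


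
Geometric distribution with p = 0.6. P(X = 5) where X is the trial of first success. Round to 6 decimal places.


P = (1-p)^(k-1) * p
(1-p)^(k-1) = 0.4^4 = 0.0256
P = 0.0256 * 0.6 = 0.01536

0.015360


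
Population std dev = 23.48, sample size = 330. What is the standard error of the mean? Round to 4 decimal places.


SE = sigma / sqrt(n)
sqrt(330) ≈ 18.165902
SE = 23.48 / 18.165902 ≈ 1.292531

1.2925


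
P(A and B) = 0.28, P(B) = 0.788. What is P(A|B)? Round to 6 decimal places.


P(A|B) = P(A and B) / P(B) = 0.28 / 0.788 = 70/197 ≈ 0.35532995

0.355330


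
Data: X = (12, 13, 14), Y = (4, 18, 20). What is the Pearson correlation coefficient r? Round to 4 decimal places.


r = sum((xi-xbar)(yi-ybar)) / sqrt(sum((xi-xbar)^2) * sum((yi-ybar)^2))
n = 3, xbar = 39/3 = 13, ybar = 42/3 = 14
Sxy = sum((xi-xbar)(yi-ybar)) = 16
Sxx = sum((xi-xbar)^2) = 2
Syy = sum((yi-ybar)^2) = 152
sqrt(Sxx*Syy) ≈ 17.435596
r = Sxy / sqrt(Sxx*Syy) = 16 / 17.435596 ≈ 0.917663

0.9177


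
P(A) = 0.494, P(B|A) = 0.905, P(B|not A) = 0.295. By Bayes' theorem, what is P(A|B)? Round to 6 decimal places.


P(A|B) = P(B|A)*P(A) / P(B), P(B) = P(B|A)*P(A) + P(B|not A)*P(not A)
P(B|A)*P(A) = 0.905 * 0.494 = 0.44707
P(B|not A)*P(not A) = 0.295 * 0.506 = 0.14927
P(B) = 0.44707 + 0.14927 = 0.59634
P(A|B) = 0.44707 / 0.59634 ≈ 0.74968977

0.749690


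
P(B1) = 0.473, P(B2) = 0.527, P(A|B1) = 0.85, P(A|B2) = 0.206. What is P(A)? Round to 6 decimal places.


P(A) = P(A|B1)*P(B1) + P(A|B2)*P(B2)
P(A|B1)*P(B1) = 0.85 * 0.473 = 0.40205
P(A|B2)*P(B2) = 0.206 * 0.527 = 0.108562
P(A) = 0.40205 + 0.108562 = 0.510612

0.510612


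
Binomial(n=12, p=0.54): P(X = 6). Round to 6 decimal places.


P = C(n,k) * p^k * (1-p)^(n-k)
C(12,6) = 924
p^k = 0.54^6 ≈ 0.02479491
(1-p)^(n-k) = 0.46^6 ≈ 0.009474297
P = 924 * 0.02479491 * 0.009474297 ≈ 0.217061

0.217061


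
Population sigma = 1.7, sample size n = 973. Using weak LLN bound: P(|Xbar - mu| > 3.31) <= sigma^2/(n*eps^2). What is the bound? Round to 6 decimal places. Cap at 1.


bound = min(1, sigma^2/(n*eps^2))
sigma^2 = 1.7^2 = 2.89
n*eps^2 = 973 * 3.31^2 = 973 * 10.9561 = 10660.2853
sigma^2/(n*eps^2) = 2.89 / 10660.2853 ≈ 0.00027110

0.000271


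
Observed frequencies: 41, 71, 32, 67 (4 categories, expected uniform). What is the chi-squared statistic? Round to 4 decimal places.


chi2 = sum((O-E)^2/E), E = total/4
total = 211, E = 211/4 = 52.75
(41 - 52.75)^2 / 52.75 = 138.0625 / 52.75 = 2209/844 ≈ 2.617299
(71 - 52.75)^2 / 52.75 = 333.0625 / 52.75 = 5329/844 ≈ 6.313981
(32 - 52.75)^2 / 52.75 = 430.5625 / 52.75 = 6889/844 ≈ 8.162322
(67 - 52.75)^2 / 52.75 = 203.0625 / 52.75 = 3249/844 ≈ 3.849526
chi2 = 4419/211 ≈ 20.943128

20.9431


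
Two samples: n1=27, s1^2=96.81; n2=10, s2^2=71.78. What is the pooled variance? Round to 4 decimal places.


sp^2 = ((n1-1)*s1^2 + (n2-1)*s2^2)/(n1+n2-2)
(n1-1)*s1^2 = 26 * 96.81 = 2517.06
(n2-1)*s2^2 = 9 * 71.78 = 646.02
numerator = 2517.06 + 646.02 = 3163.08
n1+n2-2 = 35
sp^2 = 3163.08 / 35 = 79077/875 ≈ 90.373714

90.3737


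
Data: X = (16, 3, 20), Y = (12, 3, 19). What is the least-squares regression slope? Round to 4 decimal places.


b = sum((xi-xbar)(yi-ybar)) / sum((xi-xbar)^2)
n = 3, xbar = 39/3 = 13, ybar = 34/3 ≈ 11.333333
Sxy = sum((xi-xbar)(yi-ybar)) = 139
Sxx = sum((xi-xbar)^2) = 158
b = Sxy / Sxx = 139/158 ≈ 0.879747

0.8797


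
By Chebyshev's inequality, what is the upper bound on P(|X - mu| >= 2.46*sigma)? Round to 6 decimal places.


P <= 1/k^2
k^2 = 2.46^2 = 6.0516
1/k^2 = 1 / 6.0516 ≈ 0.16524555

0.165246


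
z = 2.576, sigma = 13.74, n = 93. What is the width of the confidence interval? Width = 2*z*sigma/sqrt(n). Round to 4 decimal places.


width = 2*z*sigma/sqrt(n)
2*z*sigma = 2 * 2.576 * 13.74 = 70.78848
sqrt(93) ≈ 9.643651
width = 70.78848 / 9.643651 ≈ 7.340423

7.3404


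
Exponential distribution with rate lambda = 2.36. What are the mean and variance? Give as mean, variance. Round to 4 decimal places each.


mean = 1/lam, var = 1/lam^2
mean = 1 / 2.36 = 25/59 ≈ 0.423729
lam^2 = 2.36^2 = 5.5696
var = 1 / 5.5696 = 625/3481 ≈ 0.179546

0.4237, 0.1795


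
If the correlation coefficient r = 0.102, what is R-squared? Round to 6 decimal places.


R^2 = r^2 = (0.102)^2 = 0.010404

0.010404


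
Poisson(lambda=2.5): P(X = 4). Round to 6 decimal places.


P = e^(-lam) * lam^k / k!
e^(-2.5) ≈ 0.08208500
lam^k = 2.5^4 = 39.0625
k! = 4! = 24
P = 0.08208500 * 39.0625 / 24 ≈ 0.133602

0.133602


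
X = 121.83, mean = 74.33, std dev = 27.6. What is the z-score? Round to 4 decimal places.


z = (X - mu) / sigma
X - mu = 121.83 - 74.33 = 47.5
z = 47.5 / 27.6 = 475/276 ≈ 1.721014

1.7210


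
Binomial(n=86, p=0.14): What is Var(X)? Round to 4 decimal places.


Var = n*p*(1-p) = 86 * 0.14 * 0.86 = 10.3544

10.3544


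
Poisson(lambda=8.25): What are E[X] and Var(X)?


E[X] = Var(X) = lambda = 8.25

8.25, 8.25


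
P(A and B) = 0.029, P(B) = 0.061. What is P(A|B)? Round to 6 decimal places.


P(A|B) = P(A and B) / P(B) = 0.029 / 0.061 = 29/61 ≈ 0.47540984

0.475410


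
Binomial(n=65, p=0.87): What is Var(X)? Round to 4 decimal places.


Var = n*p*(1-p) = 65 * 0.87 * 0.13 = 7.3515

7.3515


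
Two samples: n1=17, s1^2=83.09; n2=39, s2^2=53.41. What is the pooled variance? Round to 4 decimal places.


sp^2 = ((n1-1)*s1^2 + (n2-1)*s2^2)/(n1+n2-2)
(n1-1)*s1^2 = 16 * 83.09 = 1329.44
(n2-1)*s2^2 = 38 * 53.41 = 2029.58
numerator = 1329.44 + 2029.58 = 3359.02
n1+n2-2 = 54
sp^2 = 3359.02 / 54 = 167951/2700 ≈ 62.204074

62.2041


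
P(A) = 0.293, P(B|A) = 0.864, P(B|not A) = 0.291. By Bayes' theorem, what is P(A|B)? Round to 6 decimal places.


P(A|B) = P(B|A)*P(A) / P(B), P(B) = P(B|A)*P(A) + P(B|not A)*P(not A)
P(B|A)*P(A) = 0.864 * 0.293 = 0.253152
P(B|not A)*P(not A) = 0.291 * 0.707 = 0.205737
P(B) = 0.253152 + 0.205737 = 0.458889
P(A|B) = 0.253152 / 0.458889 ≈ 0.55166282

0.551663


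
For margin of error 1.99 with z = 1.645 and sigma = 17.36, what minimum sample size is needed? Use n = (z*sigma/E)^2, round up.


z*sigma/E = 1.645 * 17.36 / 1.99 = 71393/4975 ≈ 14.350352
(z*sigma/E)^2 ≈ 205.932596
round up: n = 206

206


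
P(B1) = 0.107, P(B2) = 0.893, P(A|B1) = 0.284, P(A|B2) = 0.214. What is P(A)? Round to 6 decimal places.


P(A) = P(A|B1)*P(B1) + P(A|B2)*P(B2)
P(A|B1)*P(B1) = 0.284 * 0.107 = 0.030388
P(A|B2)*P(B2) = 0.214 * 0.893 = 0.191102
P(A) = 0.030388 + 0.191102 = 0.22149

0.221490


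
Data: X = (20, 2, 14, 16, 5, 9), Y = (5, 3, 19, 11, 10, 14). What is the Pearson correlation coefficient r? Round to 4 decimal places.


r = sum((xi-xbar)(yi-ybar)) / sqrt(sum((xi-xbar)^2) * sum((yi-ybar)^2))
n = 6, xbar = 66/6 = 11, ybar = 62/6 = 31/3 ≈ 10.333333
Sxy = sum((xi-xbar)(yi-ybar)) = 42
Sxx = sum((xi-xbar)^2) = 236
Syy = sum((yi-ybar)^2) = 514/3 ≈ 171.333333
sqrt(Sxx*Syy) ≈ 201.083730
r = Sxy / sqrt(Sxx*Syy) = 42 / 201.083730 ≈ 0.208868

0.2089


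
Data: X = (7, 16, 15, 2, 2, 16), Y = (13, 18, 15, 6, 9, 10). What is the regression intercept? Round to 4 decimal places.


a = ybar - b*xbar, where b = sum((xi-xbar)(yi-ybar)) / sum((xi-xbar)^2)
n = 6, xbar = 58/6 = 29/3 ≈ 9.666667, ybar = 71/6 ≈ 11.833333
Sxy = sum((xi-xbar)(yi-ybar)) = 323/3 ≈ 107.666667
Sxx = sum((xi-xbar)^2) = 700/3 ≈ 233.333333
b = Sxy / Sxx = 323/700 ≈ 0.461429
a = 11.833333 - 0.461429 * 9.666667 = 5161/700 ≈ 7.372857

7.3729


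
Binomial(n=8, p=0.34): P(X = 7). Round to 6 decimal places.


P = C(n,k) * p^k * (1-p)^(n-k)
C(8,7) = 8
p^k = 0.34^7 ≈ 0.0005252335
(1-p)^(n-k) = 0.66^1 = 0.66
P = 8 * 0.0005252335 * 0.66 ≈ 0.002773

0.002773


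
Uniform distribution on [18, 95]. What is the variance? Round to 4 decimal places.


Var = (b-a)^2 / 12
(b-a)^2 = (95 - 18)^2 = 5929
Var = 5929/12 ≈ 494.083333

494.0833


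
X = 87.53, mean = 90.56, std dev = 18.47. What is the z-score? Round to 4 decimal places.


z = (X - mu) / sigma
X - mu = 87.53 - 90.56 = -3.03
z = -3.03 / 18.47 = -303/1847 ≈ -0.164050

-0.1640


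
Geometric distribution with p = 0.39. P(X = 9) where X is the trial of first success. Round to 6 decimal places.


P = (1-p)^(k-1) * p
(1-p)^(k-1) = 0.61^8 ≈ 0.01917073
P = 0.01917073 * 0.39 ≈ 0.007476585

0.007477


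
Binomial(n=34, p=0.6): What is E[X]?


E[X] = n*p = 34 * 0.6 = 20.4

20.4


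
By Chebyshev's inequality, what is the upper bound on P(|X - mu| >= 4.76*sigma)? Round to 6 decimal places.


P <= 1/k^2
k^2 = 4.76^2 = 22.6576
1/k^2 = 1 / 22.6576 ≈ 0.04413530

0.044135


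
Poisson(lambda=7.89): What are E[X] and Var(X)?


E[X] = Var(X) = lambda = 7.89

7.89, 7.89


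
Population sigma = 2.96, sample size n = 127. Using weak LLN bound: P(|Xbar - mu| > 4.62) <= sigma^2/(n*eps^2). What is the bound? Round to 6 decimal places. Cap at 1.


bound = min(1, sigma^2/(n*eps^2))
sigma^2 = 2.96^2 = 8.7616
n*eps^2 = 127 * 4.62^2 = 127 * 21.3444 = 2710.7388
sigma^2/(n*eps^2) = 8.7616 / 2710.7388 ≈ 0.00323218

0.003232


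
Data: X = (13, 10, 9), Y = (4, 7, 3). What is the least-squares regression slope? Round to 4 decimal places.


b = sum((xi-xbar)(yi-ybar)) / sum((xi-xbar)^2)
n = 3, xbar = 32/3 ≈ 10.666667, ybar = 14/3 ≈ 4.666667
Sxy = sum((xi-xbar)(yi-ybar)) = -1/3 ≈ -0.333333
Sxx = sum((xi-xbar)^2) = 26/3 ≈ 8.666667
b = Sxy / Sxx = -1/26 ≈ -0.038462

-0.0385


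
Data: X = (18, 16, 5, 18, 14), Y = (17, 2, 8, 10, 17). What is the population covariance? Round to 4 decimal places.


Cov = (1/n)*sum((xi-xbar)(yi-ybar))
n = 5, xbar = 71/5 = 14.2, ybar = 54/5 = 10.8
sum((xi-xbar)(yi-ybar)) = 29.2
Cov = 29.2 / 5 = 5.84

5.8400


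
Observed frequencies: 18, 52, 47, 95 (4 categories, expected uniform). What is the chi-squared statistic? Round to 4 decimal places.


chi2 = sum((O-E)^2/E), E = total/4
total = 212, E = 212/4 = 53
(18 - 53)^2 / 53 = 1225 / 53 = 1225/53 ≈ 23.113208
(52 - 53)^2 / 53 = 1 / 53 = 1/53 ≈ 0.018868
(47 - 53)^2 / 53 = 36 / 53 = 36/53 ≈ 0.679245
(95 - 53)^2 / 53 = 1764 / 53 = 1764/53 ≈ 33.283019
chi2 = 3026/53 ≈ 57.094340

57.0943


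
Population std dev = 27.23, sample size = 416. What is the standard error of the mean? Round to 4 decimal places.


SE = sigma / sqrt(n)
sqrt(416) ≈ 20.396078
SE = 27.23 / 20.396078 ≈ 1.335061

1.3351


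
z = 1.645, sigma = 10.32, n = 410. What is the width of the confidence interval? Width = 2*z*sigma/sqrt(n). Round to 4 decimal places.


width = 2*z*sigma/sqrt(n)
2*z*sigma = 2 * 1.645 * 10.32 = 33.9528
sqrt(410) ≈ 20.248457
width = 33.9528 / 20.248457 ≈ 1.676809

1.6768


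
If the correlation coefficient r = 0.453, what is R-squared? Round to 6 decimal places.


R^2 = r^2 = (0.453)^2 = 0.205209

0.205209


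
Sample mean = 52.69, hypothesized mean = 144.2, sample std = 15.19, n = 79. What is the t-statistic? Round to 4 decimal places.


t = (xbar - mu0) / (s/sqrt(n))
xbar - mu0 = 52.69 - 144.2 = -91.51
sqrt(79) ≈ 8.88819442
s/sqrt(n) = 15.19 / 8.88819442 ≈ 1.70900852
t = -91.51 / 1.70900852 ≈ -53.545666

-53.5457


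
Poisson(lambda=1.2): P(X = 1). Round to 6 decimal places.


P = e^(-lam) * lam^k / k!
e^(-1.2) ≈ 0.3011942
lam^k = 1.2^1 = 1.2
k! = 1! = 1
P = 0.3011942 * 1.2 / 1 ≈ 0.361433

0.361433


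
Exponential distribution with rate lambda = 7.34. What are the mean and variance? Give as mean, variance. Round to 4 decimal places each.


mean = 1/lam, var = 1/lam^2
mean = 1 / 7.34 = 50/367 ≈ 0.136240
lam^2 = 7.34^2 = 53.8756
var = 1 / 53.8756 ≈ 0.018561

0.1362, 0.0186


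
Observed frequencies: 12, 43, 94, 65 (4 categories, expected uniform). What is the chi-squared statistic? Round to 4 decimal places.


chi2 = sum((O-E)^2/E), E = total/4
total = 214, E = 214/4 = 53.5
(12 - 53.5)^2 / 53.5 = 1722.25 / 53.5 = 6889/214 ≈ 32.191589
(43 - 53.5)^2 / 53.5 = 110.25 / 53.5 = 441/214 ≈ 2.060748
(94 - 53.5)^2 / 53.5 = 1640.25 / 53.5 = 6561/214 ≈ 30.658879
(65 - 53.5)^2 / 53.5 = 132.25 / 53.5 = 529/214 ≈ 2.471963
chi2 = 7210/107 ≈ 67.383178

67.3832


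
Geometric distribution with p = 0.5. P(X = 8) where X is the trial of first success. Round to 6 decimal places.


P = (1-p)^(k-1) * p
(1-p)^(k-1) = 0.5^7 = 0.0078125
P = 0.0078125 * 0.5 = 0.00390625

0.003906


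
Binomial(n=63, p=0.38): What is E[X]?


E[X] = n*p = 63 * 0.38 = 23.94

23.94


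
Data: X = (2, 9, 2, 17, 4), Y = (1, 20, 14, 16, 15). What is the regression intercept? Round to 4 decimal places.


a = ybar - b*xbar, where b = sum((xi-xbar)(yi-ybar)) / sum((xi-xbar)^2)
n = 5, xbar = 34/5 = 6.8, ybar = 66/5 = 13.2
Sxy = sum((xi-xbar)(yi-ybar)) = 93.2
Sxx = sum((xi-xbar)^2) = 162.8
b = Sxy / Sxx = 233/407 ≈ 0.572482
a = 13.2 - 0.572482 * 6.8 = 3788/407 ≈ 9.307125

9.3071


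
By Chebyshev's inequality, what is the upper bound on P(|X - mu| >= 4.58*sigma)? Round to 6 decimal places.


P <= 1/k^2
k^2 = 4.58^2 = 20.9764
1/k^2 = 1 / 20.9764 ≈ 0.04767262

0.047673


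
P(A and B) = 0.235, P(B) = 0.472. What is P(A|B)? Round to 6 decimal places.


P(A|B) = P(A and B) / P(B) = 0.235 / 0.472 = 235/472 ≈ 0.49788136

0.497881


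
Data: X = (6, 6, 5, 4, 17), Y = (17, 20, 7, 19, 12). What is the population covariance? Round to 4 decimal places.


Cov = (1/n)*sum((xi-xbar)(yi-ybar))
n = 5, xbar = 38/5 = 7.6, ybar = 75/5 = 15
sum((xi-xbar)(yi-ybar)) = -33
Cov = -33 / 5 = -6.6

-6.6000


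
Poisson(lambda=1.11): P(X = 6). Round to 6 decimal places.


P = e^(-lam) * lam^k / k!
e^(-1.11) ≈ 0.3295590
lam^k = 1.11^6 ≈ 1.870415
k! = 6! = 720
P = 0.3295590 * 1.870415 / 720 ≈ 0.000856

0.000856


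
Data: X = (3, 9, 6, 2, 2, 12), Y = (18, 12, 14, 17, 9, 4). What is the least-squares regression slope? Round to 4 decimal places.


b = sum((xi-xbar)(yi-ybar)) / sum((xi-xbar)^2)
n = 6, xbar = 34/6 = 17/3 ≈ 5.666667, ybar = 74/6 = 37/3 ≈ 12.333333
Sxy = sum((xi-xbar)(yi-ybar)) = -220/3 ≈ -73.333333
Sxx = sum((xi-xbar)^2) = 256/3 ≈ 85.333333
b = Sxy / Sxx = -0.859375

-0.8594


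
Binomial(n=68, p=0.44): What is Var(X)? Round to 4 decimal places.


Var = n*p*(1-p) = 68 * 0.44 * 0.56 = 16.7552

16.7552


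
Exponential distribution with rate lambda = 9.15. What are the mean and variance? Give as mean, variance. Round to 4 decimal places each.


mean = 1/lam, var = 1/lam^2
mean = 1 / 9.15 = 20/183 ≈ 0.109290
lam^2 = 9.15^2 = 83.7225
var = 1 / 83.7225 ≈ 0.011944

0.1093, 0.0119


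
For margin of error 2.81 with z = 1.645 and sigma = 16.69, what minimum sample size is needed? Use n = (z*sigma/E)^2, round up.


z*sigma/E = 1.645 * 16.69 / 2.81 ≈ 9.770480
(z*sigma/E)^2 ≈ 95.462288
round up: n = 96

96


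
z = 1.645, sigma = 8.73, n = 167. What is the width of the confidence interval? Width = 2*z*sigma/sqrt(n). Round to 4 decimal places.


width = 2*z*sigma/sqrt(n)
2*z*sigma = 2 * 1.645 * 8.73 = 28.7217
sqrt(167) ≈ 12.922848
width = 28.7217 / 12.922848 ≈ 2.222552

2.2226


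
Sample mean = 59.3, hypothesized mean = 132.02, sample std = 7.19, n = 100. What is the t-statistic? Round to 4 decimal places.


t = (xbar - mu0) / (s/sqrt(n))
xbar - mu0 = 59.3 - 132.02 = -72.72
sqrt(100) = 10
s/sqrt(n) = 7.19 / 10 = 0.719
t = -72.72 / 0.719 = -72720/719 ≈ -101.140473

-101.1405


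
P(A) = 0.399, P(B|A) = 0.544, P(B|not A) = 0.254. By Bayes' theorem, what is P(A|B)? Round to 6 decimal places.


P(A|B) = P(B|A)*P(A) / P(B), P(B) = P(B|A)*P(A) + P(B|not A)*P(not A)
P(B|A)*P(A) = 0.544 * 0.399 = 0.217056
P(B|not A)*P(not A) = 0.254 * 0.601 = 0.152654
P(B) = 0.217056 + 0.152654 = 0.36971
P(A|B) = 0.217056 / 0.36971 ≈ 0.58709800

0.587098


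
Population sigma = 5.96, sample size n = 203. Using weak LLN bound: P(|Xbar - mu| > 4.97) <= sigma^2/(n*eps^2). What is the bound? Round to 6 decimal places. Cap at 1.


bound = min(1, sigma^2/(n*eps^2))
sigma^2 = 5.96^2 = 35.5216
n*eps^2 = 203 * 4.97^2 = 203 * 24.7009 = 5014.2827
sigma^2/(n*eps^2) = 35.5216 / 5014.2827 ≈ 0.00708408

0.007084


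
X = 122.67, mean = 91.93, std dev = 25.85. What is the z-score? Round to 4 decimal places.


z = (X - mu) / sigma
X - mu = 122.67 - 91.93 = 30.74
z = 30.74 / 25.85 = 3074/2585 ≈ 1.189168

1.1892


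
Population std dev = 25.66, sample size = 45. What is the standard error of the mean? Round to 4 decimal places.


SE = sigma / sqrt(n)
sqrt(45) ≈ 6.708204
SE = 25.66 / 6.708204 ≈ 3.825167

3.8252


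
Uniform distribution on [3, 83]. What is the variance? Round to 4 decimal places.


Var = (b-a)^2 / 12
(b-a)^2 = (83 - 3)^2 = 6400
Var = 6400/12 ≈ 533.333333

533.3333


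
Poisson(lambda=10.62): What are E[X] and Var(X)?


E[X] = Var(X) = lambda = 10.62

10.62, 10.62


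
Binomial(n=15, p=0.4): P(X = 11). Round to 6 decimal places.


P = C(n,k) * p^k * (1-p)^(n-k)
C(15,11) = 1365
p^k = 0.4^11 = 0.00004194304
(1-p)^(n-k) = 0.6^4 = 0.1296
P = 1365 * 0.00004194304 * 0.1296 ≈ 0.007420

0.007420


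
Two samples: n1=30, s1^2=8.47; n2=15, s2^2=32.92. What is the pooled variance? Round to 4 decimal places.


sp^2 = ((n1-1)*s1^2 + (n2-1)*s2^2)/(n1+n2-2)
(n1-1)*s1^2 = 29 * 8.47 = 245.63
(n2-1)*s2^2 = 14 * 32.92 = 460.88
numerator = 245.63 + 460.88 = 706.51
n1+n2-2 = 43
sp^2 = 706.51 / 43 = 70651/4300 ≈ 16.430465

16.4305


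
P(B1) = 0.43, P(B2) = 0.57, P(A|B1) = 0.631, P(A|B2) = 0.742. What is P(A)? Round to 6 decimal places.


P(A) = P(A|B1)*P(B1) + P(A|B2)*P(B2)
P(A|B1)*P(B1) = 0.631 * 0.43 = 0.27133
P(A|B2)*P(B2) = 0.742 * 0.57 = 0.42294
P(A) = 0.27133 + 0.42294 = 0.69427

0.694270


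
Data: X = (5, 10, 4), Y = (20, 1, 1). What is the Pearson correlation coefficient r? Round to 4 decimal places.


r = sum((xi-xbar)(yi-ybar)) / sqrt(sum((xi-xbar)^2) * sum((yi-ybar)^2))
n = 3, xbar = 19/3 ≈ 6.333333, ybar = 22/3 ≈ 7.333333
Sxy = sum((xi-xbar)(yi-ybar)) = -76/3 ≈ -25.333333
Sxx = sum((xi-xbar)^2) = 62/3 ≈ 20.666667
Syy = sum((yi-ybar)^2) = 722/3 ≈ 240.666667
sqrt(Sxx*Syy) ≈ 70.525015
r = Sxy / sqrt(Sxx*Syy) = -25.333333 / 70.525015 ≈ -0.359211

-0.3592


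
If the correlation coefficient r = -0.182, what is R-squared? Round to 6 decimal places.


R^2 = r^2 = (-0.182)^2 = 0.033124

0.033124


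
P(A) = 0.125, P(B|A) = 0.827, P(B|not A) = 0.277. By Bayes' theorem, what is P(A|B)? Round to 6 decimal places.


P(A|B) = P(B|A)*P(A) / P(B), P(B) = P(B|A)*P(A) + P(B|not A)*P(not A)
P(B|A)*P(A) = 0.827 * 0.125 = 0.103375
P(B|not A)*P(not A) = 0.277 * 0.875 = 0.242375
P(B) = 0.103375 + 0.242375 = 0.34575
P(A|B) = 0.103375 / 0.34575 = 827/2766 ≈ 0.29898771

0.298988


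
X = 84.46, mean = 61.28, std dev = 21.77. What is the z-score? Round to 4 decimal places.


z = (X - mu) / sigma
X - mu = 84.46 - 61.28 = 23.18
z = 23.18 / 21.77 = 2318/2177 ≈ 1.064768

1.0648


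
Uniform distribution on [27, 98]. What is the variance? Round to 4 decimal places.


Var = (b-a)^2 / 12
(b-a)^2 = (98 - 27)^2 = 5041
Var = 5041/12 ≈ 420.083333

420.0833


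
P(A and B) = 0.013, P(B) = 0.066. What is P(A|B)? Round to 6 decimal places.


P(A|B) = P(A and B) / P(B) = 0.013 / 0.066 = 13/66 ≈ 0.19696970

0.196970


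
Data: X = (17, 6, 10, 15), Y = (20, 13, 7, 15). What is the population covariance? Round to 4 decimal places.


Cov = (1/n)*sum((xi-xbar)(yi-ybar))
n = 4, xbar = 48/4 = 12, ybar = 55/4 = 13.75
sum((xi-xbar)(yi-ybar)) = 53
Cov = 53 / 4 = 13.25

13.2500


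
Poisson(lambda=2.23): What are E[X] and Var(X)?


E[X] = Var(X) = lambda = 2.23

2.23, 2.23


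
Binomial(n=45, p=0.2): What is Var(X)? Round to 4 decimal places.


Var = n*p*(1-p) = 45 * 0.2 * 0.8 = 7.2

7.2000


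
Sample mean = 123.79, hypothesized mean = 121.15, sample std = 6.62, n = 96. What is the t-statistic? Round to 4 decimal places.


t = (xbar - mu0) / (s/sqrt(n))
xbar - mu0 = 123.79 - 121.15 = 2.64
sqrt(96) ≈ 9.79795897
s/sqrt(n) = 6.62 / 9.79795897 ≈ 0.67565092
t = 2.64 / 0.67565092 ≈ 3.907343

3.9073


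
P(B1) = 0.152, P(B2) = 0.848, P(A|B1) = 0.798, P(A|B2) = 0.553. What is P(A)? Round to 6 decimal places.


P(A) = P(A|B1)*P(B1) + P(A|B2)*P(B2)
P(A|B1)*P(B1) = 0.798 * 0.152 = 0.121296
P(A|B2)*P(B2) = 0.553 * 0.848 = 0.468944
P(A) = 0.121296 + 0.468944 = 0.59024

0.590240


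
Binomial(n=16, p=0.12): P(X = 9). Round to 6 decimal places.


P = C(n,k) * p^k * (1-p)^(n-k)
C(16,9) = 11440
p^k = 0.12^9 ≈ 0.000000005159780
(1-p)^(n-k) = 0.88^7 ≈ 0.4086756
P = 11440 * 0.000000005159780 * 0.4086756 ≈ 0.000024

0.000024


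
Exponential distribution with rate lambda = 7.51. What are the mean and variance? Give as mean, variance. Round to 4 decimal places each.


mean = 1/lam, var = 1/lam^2
mean = 1 / 7.51 = 100/751 ≈ 0.133156
lam^2 = 7.51^2 = 56.4001
var = 1 / 56.4001 ≈ 0.017730

0.1332, 0.0177


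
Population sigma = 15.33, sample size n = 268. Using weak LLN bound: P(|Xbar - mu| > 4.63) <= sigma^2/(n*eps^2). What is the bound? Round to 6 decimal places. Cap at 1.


bound = min(1, sigma^2/(n*eps^2))
sigma^2 = 15.33^2 = 235.0089
n*eps^2 = 268 * 4.63^2 = 268 * 21.4369 = 5745.0892
sigma^2/(n*eps^2) = 235.0089 / 5745.0892 ≈ 0.04090605

0.040906


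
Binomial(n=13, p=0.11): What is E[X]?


E[X] = n*p = 13 * 0.11 = 1.43

1.43


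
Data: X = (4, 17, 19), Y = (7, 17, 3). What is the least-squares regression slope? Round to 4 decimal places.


b = sum((xi-xbar)(yi-ybar)) / sum((xi-xbar)^2)
n = 3, xbar = 40/3 ≈ 13.333333, ybar = 27/3 = 9
Sxy = sum((xi-xbar)(yi-ybar)) = 14
Sxx = sum((xi-xbar)^2) = 398/3 ≈ 132.666667
b = Sxy / Sxx = 21/199 ≈ 0.105528

0.1055


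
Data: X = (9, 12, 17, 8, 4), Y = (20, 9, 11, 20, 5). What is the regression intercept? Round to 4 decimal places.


a = ybar - b*xbar, where b = sum((xi-xbar)(yi-ybar)) / sum((xi-xbar)^2)
n = 5, xbar = 50/5 = 10, ybar = 65/5 = 13
Sxy = sum((xi-xbar)(yi-ybar)) = 5
Sxx = sum((xi-xbar)^2) = 94
b = Sxy / Sxx = 5/94 ≈ 0.053191
a = 13 - 0.053191 * 10 = 586/47 ≈ 12.468085

12.4681


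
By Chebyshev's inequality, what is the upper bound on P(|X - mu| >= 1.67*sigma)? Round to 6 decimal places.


P <= 1/k^2
k^2 = 1.67^2 = 2.7889
1/k^2 = 1 / 2.7889 ≈ 0.35856431

0.358564


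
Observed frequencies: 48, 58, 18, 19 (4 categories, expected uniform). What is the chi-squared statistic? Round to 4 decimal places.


chi2 = sum((O-E)^2/E), E = total/4
total = 143, E = 143/4 = 35.75
(48 - 35.75)^2 / 35.75 = 150.0625 / 35.75 = 2401/572 ≈ 4.197552
(58 - 35.75)^2 / 35.75 = 495.0625 / 35.75 = 7921/572 ≈ 13.847902
(18 - 35.75)^2 / 35.75 = 315.0625 / 35.75 = 5041/572 ≈ 8.812937
(19 - 35.75)^2 / 35.75 = 280.5625 / 35.75 = 4489/572 ≈ 7.847902
chi2 = 4963/143 ≈ 34.706294

34.7063


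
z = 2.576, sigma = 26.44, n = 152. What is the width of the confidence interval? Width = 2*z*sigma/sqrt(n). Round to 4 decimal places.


width = 2*z*sigma/sqrt(n)
2*z*sigma = 2 * 2.576 * 26.44 = 136.21888
sqrt(152) ≈ 12.328828
width = 136.21888 / 12.328828 ≈ 11.048810

11.0488


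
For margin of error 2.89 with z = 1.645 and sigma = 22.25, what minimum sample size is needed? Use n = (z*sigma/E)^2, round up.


z*sigma/E = 1.645 * 22.25 / 2.89 = 29281/2312 ≈ 12.664792
(z*sigma/E)^2 ≈ 160.396966
round up: n = 161

161


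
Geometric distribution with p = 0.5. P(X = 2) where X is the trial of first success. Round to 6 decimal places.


P = (1-p)^(k-1) * p
(1-p)^(k-1) = 0.5^1 = 0.5
P = 0.5 * 0.5 = 0.25

0.250000


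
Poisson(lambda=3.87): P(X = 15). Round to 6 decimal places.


P = e^(-lam) * lam^k / k!
e^(-3.87) ≈ 0.02085837
lam^k = 3.87^15 ≈ 654130614.358502
k! = 15! = 1307674368000
P = 0.02085837 * 654130614.358502 / 1307674368000 ≈ 0.000010

0.000010


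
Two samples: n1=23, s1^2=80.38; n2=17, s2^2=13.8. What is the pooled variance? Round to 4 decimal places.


sp^2 = ((n1-1)*s1^2 + (n2-1)*s2^2)/(n1+n2-2)
(n1-1)*s1^2 = 22 * 80.38 = 1768.36
(n2-1)*s2^2 = 16 * 13.8 = 220.8
numerator = 1768.36 + 220.8 = 1989.16
n1+n2-2 = 38
sp^2 = 1989.16 / 38 = 49729/950 ≈ 52.346316

52.3463


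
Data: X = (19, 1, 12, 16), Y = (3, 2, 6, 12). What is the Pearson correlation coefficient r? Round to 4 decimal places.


r = sum((xi-xbar)(yi-ybar)) / sqrt(sum((xi-xbar)^2) * sum((yi-ybar)^2))
n = 4, xbar = 48/4 = 12, ybar = 23/4 = 5.75
Sxy = sum((xi-xbar)(yi-ybar)) = 47
Sxx = sum((xi-xbar)^2) = 186
Syy = sum((yi-ybar)^2) = 60.75
sqrt(Sxx*Syy) ≈ 106.299106
r = Sxy / sqrt(Sxx*Syy) = 47 / 106.299106 ≈ 0.442149

0.4421


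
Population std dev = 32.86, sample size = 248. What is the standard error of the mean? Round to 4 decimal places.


SE = sigma / sqrt(n)
sqrt(248) ≈ 15.748016
SE = 32.86 / 15.748016 ≈ 2.086612

2.0866


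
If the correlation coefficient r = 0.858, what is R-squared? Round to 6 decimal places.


R^2 = r^2 = (0.858)^2 = 0.736164

0.736164


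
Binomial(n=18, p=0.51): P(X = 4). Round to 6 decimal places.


P = C(n,k) * p^k * (1-p)^(n-k)
C(18,4) = 3060
p^k = 0.51^4 = 0.06765201
(1-p)^(n-k) = 0.49^14 ≈ 0.00004599865
P = 3060 * 0.06765201 * 0.00004599865 ≈ 0.009522

0.009522


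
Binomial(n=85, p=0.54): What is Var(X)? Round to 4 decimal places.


Var = n*p*(1-p) = 85 * 0.54 * 0.46 = 21.114

21.1140


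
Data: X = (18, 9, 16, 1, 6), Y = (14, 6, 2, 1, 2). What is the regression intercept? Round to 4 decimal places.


a = ybar - b*xbar, where b = sum((xi-xbar)(yi-ybar)) / sum((xi-xbar)^2)
n = 5, xbar = 50/5 = 10, ybar = 25/5 = 5
Sxy = sum((xi-xbar)(yi-ybar)) = 101
Sxx = sum((xi-xbar)^2) = 198
b = Sxy / Sxx = 101/198 ≈ 0.510101
a = 5 - 0.510101 * 10 = -10/99 ≈ -0.101010

-0.1010


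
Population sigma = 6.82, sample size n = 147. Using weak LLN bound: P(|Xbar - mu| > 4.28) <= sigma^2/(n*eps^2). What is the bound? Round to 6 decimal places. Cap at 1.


bound = min(1, sigma^2/(n*eps^2))
sigma^2 = 6.82^2 = 46.5124
n*eps^2 = 147 * 4.28^2 = 147 * 18.3184 = 2692.8048
sigma^2/(n*eps^2) = 46.5124 / 2692.8048 ≈ 0.01727285

0.017273


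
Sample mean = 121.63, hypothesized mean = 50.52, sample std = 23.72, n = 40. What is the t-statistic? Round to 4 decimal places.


t = (xbar - mu0) / (s/sqrt(n))
xbar - mu0 = 121.63 - 50.52 = 71.11
sqrt(40) ≈ 6.32455532
s/sqrt(n) = 23.72 / 6.32455532 ≈ 3.75046130
t = 71.11 / 3.75046130 ≈ 18.960334

18.9603


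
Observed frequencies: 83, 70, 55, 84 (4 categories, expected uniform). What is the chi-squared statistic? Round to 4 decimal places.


chi2 = sum((O-E)^2/E), E = total/4
total = 292, E = 292/4 = 73
(83 - 73)^2 / 73 = 100 / 73 = 100/73 ≈ 1.369863
(70 - 73)^2 / 73 = 9 / 73 = 9/73 ≈ 0.123288
(55 - 73)^2 / 73 = 324 / 73 = 324/73 ≈ 4.438356
(84 - 73)^2 / 73 = 121 / 73 = 121/73 ≈ 1.657534
chi2 = 554/73 ≈ 7.589041

7.5890


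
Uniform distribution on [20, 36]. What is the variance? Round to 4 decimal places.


Var = (b-a)^2 / 12
(b-a)^2 = (36 - 20)^2 = 256
Var = 256/12 ≈ 21.333333

21.3333


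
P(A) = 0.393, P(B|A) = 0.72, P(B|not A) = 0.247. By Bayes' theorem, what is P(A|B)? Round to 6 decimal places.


P(A|B) = P(B|A)*P(A) / P(B), P(B) = P(B|A)*P(A) + P(B|not A)*P(not A)
P(B|A)*P(A) = 0.72 * 0.393 = 0.28296
P(B|not A)*P(not A) = 0.247 * 0.607 = 0.149929
P(B) = 0.28296 + 0.149929 = 0.432889
P(A|B) = 0.28296 / 0.432889 ≈ 0.65365486

0.653655


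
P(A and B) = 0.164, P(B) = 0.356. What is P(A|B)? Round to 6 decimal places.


P(A|B) = P(A and B) / P(B) = 0.164 / 0.356 = 41/89 ≈ 0.46067416

0.460674


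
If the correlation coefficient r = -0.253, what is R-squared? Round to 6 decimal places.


R^2 = r^2 = (-0.253)^2 = 0.064009

0.064009


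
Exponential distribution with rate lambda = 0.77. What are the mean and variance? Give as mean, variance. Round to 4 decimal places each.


mean = 1/lam, var = 1/lam^2
mean = 1 / 0.77 = 100/77 ≈ 1.298701
lam^2 = 0.77^2 = 0.5929
var = 1 / 0.5929 = 10000/5929 ≈ 1.686625

1.2987, 1.6866


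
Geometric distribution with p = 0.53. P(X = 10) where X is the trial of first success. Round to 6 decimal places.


P = (1-p)^(k-1) * p
(1-p)^(k-1) = 0.47^9 ≈ 0.001119130
P = 0.001119130 * 0.53 ≈ 0.0005931392

0.000593


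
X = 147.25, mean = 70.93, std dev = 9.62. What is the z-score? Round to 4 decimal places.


z = (X - mu) / sigma
X - mu = 147.25 - 70.93 = 76.32
z = 76.32 / 9.62 = 3816/481 ≈ 7.933472

7.9335


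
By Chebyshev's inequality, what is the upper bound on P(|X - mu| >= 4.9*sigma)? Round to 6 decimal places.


P <= 1/k^2
k^2 = 4.9^2 = 24.01
1/k^2 = 1 / 24.01 = 100/2401 ≈ 0.04164931

0.041649


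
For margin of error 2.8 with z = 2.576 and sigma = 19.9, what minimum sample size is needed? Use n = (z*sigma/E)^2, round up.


z*sigma/E = 2.576 * 19.9 / 2.8 = 18.308
(z*sigma/E)^2 = 335.182864
round up: n = 336

336


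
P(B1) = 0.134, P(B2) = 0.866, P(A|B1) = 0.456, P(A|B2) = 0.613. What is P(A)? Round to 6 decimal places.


P(A) = P(A|B1)*P(B1) + P(A|B2)*P(B2)
P(A|B1)*P(B1) = 0.456 * 0.134 = 0.061104
P(A|B2)*P(B2) = 0.613 * 0.866 = 0.530858
P(A) = 0.061104 + 0.530858 = 0.591962

0.591962


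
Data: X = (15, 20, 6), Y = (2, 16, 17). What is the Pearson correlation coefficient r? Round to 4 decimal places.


r = sum((xi-xbar)(yi-ybar)) / sqrt(sum((xi-xbar)^2) * sum((yi-ybar)^2))
n = 3, xbar = 41/3 ≈ 13.666667, ybar = 35/3 ≈ 11.666667
Sxy = sum((xi-xbar)(yi-ybar)) = -79/3 ≈ -26.333333
Sxx = sum((xi-xbar)^2) = 302/3 ≈ 100.666667
Syy = sum((yi-ybar)^2) = 422/3 ≈ 140.666667
sqrt(Sxx*Syy) ≈ 118.997666
r = Sxy / sqrt(Sxx*Syy) = -26.333333 / 118.997666 ≈ -0.221293

-0.2213


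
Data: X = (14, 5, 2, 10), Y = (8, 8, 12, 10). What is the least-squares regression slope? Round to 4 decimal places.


b = sum((xi-xbar)(yi-ybar)) / sum((xi-xbar)^2)
n = 4, xbar = 31/4 = 7.75, ybar = 38/4 = 9.5
Sxy = sum((xi-xbar)(yi-ybar)) = -18.5
Sxx = sum((xi-xbar)^2) = 84.75
b = Sxy / Sxx = -74/339 ≈ -0.218289

-0.2183


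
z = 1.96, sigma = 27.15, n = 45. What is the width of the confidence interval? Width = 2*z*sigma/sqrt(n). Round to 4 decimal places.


width = 2*z*sigma/sqrt(n)
2*z*sigma = 2 * 1.96 * 27.15 = 106.428
sqrt(45) ≈ 6.708204
width = 106.428 / 6.708204 ≈ 15.865350

15.8653


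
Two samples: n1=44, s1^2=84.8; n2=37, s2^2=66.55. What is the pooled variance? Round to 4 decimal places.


sp^2 = ((n1-1)*s1^2 + (n2-1)*s2^2)/(n1+n2-2)
(n1-1)*s1^2 = 43 * 84.8 = 3646.4
(n2-1)*s2^2 = 36 * 66.55 = 2395.8
numerator = 3646.4 + 2395.8 = 6042.2
n1+n2-2 = 79
sp^2 = 6042.2 / 79 = 30211/395 ≈ 76.483544

76.4835


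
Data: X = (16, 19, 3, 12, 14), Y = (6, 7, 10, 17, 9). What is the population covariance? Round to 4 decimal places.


Cov = (1/n)*sum((xi-xbar)(yi-ybar))
n = 5, xbar = 64/5 = 12.8, ybar = 49/5 = 9.8
sum((xi-xbar)(yi-ybar)) = -38.2
Cov = -38.2 / 5 = -7.64

-7.6400


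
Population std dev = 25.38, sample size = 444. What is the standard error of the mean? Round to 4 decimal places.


SE = sigma / sqrt(n)
sqrt(444) ≈ 21.071308
SE = 25.38 / 21.071308 ≈ 1.204481

1.2045


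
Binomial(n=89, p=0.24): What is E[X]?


E[X] = n*p = 89 * 0.24 = 21.36

21.36


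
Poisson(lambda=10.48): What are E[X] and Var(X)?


E[X] = Var(X) = lambda = 10.48

10.48, 10.48


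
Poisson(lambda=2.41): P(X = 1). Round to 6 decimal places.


P = e^(-lam) * lam^k / k!
e^(-2.41) ≈ 0.08981529
lam^k = 2.41^1 = 2.41
k! = 1! = 1
P = 0.08981529 * 2.41 / 1 ≈ 0.216455

0.216455


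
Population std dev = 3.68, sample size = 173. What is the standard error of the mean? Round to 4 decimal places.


SE = sigma / sqrt(n)
sqrt(173) ≈ 13.152946
SE = 3.68 / 13.152946 ≈ 0.279785

0.2798


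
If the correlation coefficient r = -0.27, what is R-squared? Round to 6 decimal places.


R^2 = r^2 = (-0.27)^2 = 0.0729

0.072900


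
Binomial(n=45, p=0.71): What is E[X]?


E[X] = n*p = 45 * 0.71 = 31.95

31.95


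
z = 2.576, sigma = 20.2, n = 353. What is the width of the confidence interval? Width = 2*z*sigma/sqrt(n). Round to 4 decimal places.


width = 2*z*sigma/sqrt(n)
2*z*sigma = 2 * 2.576 * 20.2 = 104.0704
sqrt(353) ≈ 18.788294
width = 104.0704 / 18.788294 ≈ 5.539108

5.5391


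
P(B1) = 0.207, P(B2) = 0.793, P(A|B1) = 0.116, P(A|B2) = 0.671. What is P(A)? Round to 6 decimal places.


P(A) = P(A|B1)*P(B1) + P(A|B2)*P(B2)
P(A|B1)*P(B1) = 0.116 * 0.207 = 0.024012
P(A|B2)*P(B2) = 0.671 * 0.793 = 0.532103
P(A) = 0.024012 + 0.532103 = 0.556115

0.556115


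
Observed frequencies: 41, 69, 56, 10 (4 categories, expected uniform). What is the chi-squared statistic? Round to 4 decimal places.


chi2 = sum((O-E)^2/E), E = total/4
total = 176, E = 176/4 = 44
(41 - 44)^2 / 44 = 9 / 44 = 9/44 ≈ 0.204545
(69 - 44)^2 / 44 = 625 / 44 = 625/44 ≈ 14.204545
(56 - 44)^2 / 44 = 144 / 44 = 36/11 ≈ 3.272727
(10 - 44)^2 / 44 = 1156 / 44 = 289/11 ≈ 26.272727
chi2 = 967/22 ≈ 43.954545

43.9545


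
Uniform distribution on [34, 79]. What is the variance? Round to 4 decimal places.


Var = (b-a)^2 / 12
(b-a)^2 = (79 - 34)^2 = 2025
Var = 2025/12 = 168.75

168.7500


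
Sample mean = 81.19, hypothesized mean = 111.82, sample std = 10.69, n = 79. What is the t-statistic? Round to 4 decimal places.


t = (xbar - mu0) / (s/sqrt(n))
xbar - mu0 = 81.19 - 111.82 = -30.63
sqrt(79) ≈ 8.88819442
s/sqrt(n) = 10.69 / 8.88819442 ≈ 1.20271897
t = -30.63 / 1.20271897 ≈ -25.467296

-25.4673


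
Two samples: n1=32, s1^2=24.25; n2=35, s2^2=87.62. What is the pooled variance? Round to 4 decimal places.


sp^2 = ((n1-1)*s1^2 + (n2-1)*s2^2)/(n1+n2-2)
(n1-1)*s1^2 = 31 * 24.25 = 751.75
(n2-1)*s2^2 = 34 * 87.62 = 2979.08
numerator = 751.75 + 2979.08 = 3730.83
n1+n2-2 = 65
sp^2 = 3730.83 / 65 = 373083/6500 ≈ 57.397385

57.3974


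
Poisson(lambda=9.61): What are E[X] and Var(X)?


E[X] = Var(X) = lambda = 9.61

9.61, 9.61


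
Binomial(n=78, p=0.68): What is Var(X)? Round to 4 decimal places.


Var = n*p*(1-p) = 78 * 0.68 * 0.32 = 16.9728

16.9728
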